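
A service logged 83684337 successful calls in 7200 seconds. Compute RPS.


Formula: throughput = requests / seconds
throughput = 83684337 / 7200
throughput = 11622.82 requests/second

11622.82 requests/second


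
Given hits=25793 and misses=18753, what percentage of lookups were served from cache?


Formula: hit rate = hits / (hits + misses) * 100
hit rate = 25793 / (25793 + 18753) * 100
hit rate = 25793 / 44546 * 100
hit rate = 57.9%

57.9%


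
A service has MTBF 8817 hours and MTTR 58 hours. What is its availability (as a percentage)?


Availability = MTBF / (MTBF + MTTR)
Availability = 8817 / (8817 + 58)
Availability = 8817 / 8875
Availability = 99.3465%

99.3465%


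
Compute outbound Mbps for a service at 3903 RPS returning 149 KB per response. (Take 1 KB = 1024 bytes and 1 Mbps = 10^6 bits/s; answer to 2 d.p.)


Formula: Mbps = payload_bytes * RPS * 8 / 1e6
Payload per request = 149 KB = 149 * 1024 = 152576 bytes
Total bytes/sec = 152576 * 3903 = 595504128
Total bits/sec = 595504128 * 8 = 4764033024
Mbps = 4764033024 / 1e6 = 4764.03

4764.03 Mbps


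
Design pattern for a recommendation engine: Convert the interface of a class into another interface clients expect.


This matches the Adapter pattern

Adapter


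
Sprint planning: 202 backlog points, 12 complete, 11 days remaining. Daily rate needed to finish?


Formula: Required rate = Remaining points / Days left
Remaining = 202 - 12 = 190 points
Required rate = 190 / 11 = 17.27 points/day

17.27 points/day


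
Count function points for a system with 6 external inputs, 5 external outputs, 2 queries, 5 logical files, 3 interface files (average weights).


UFP = EI*4 + EO*5 + EQ*4 + ILF*10 + EIF*7
UFP = 6*4 + 5*5 + 2*4 + 5*10 + 3*7
UFP = 24 + 25 + 8 + 50 + 21
UFP = 128

128


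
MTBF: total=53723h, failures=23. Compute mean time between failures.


Formula: MTBF = Total operating time / Number of failures
MTBF = 53723 / 23
MTBF = 2335.78 hours

2335.78 hours


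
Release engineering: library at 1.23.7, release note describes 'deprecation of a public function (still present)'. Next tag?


Current: 1.23.7
Change category: 'deprecation of a public function (still present)' → minor bump
SemVer rule: minor bump → increment MINOR, reset PATCH to 0 (MAJOR unchanged)
New: 1.24.0

1.24.0


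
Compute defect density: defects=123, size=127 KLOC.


Defect density = defects / KLOC
Defect density = 123 / 127
Defect density = 0.969 defects/KLOC

0.969 defects/KLOC


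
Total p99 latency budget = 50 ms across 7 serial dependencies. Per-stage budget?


Formula: per_stage = total_budget / stages
per_stage = 50 / 7
per_stage = 7.14 ms

7.14 ms


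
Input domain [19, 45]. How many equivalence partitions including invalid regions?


Valid range: [19, 45]
Class 1: x < 19 — invalid
Class 2: 19 ≤ x ≤ 45 — valid
Class 3: x > 45 — invalid
Total equivalence classes: 3

3 equivalence classes


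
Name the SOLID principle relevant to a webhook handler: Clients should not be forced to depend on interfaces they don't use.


This describes the Interface Segregation Principle (ISP)

Interface Segregation Principle (ISP)


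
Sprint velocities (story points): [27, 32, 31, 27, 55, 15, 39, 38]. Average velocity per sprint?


Formula: Avg velocity = Total points / Number of sprints
Points: [27, 32, 31, 27, 55, 15, 39, 38]
Sum = 27 + 32 + 31 + 27 + 55 + 15 + 39 + 38 = 264
Avg velocity = 264 / 8 = 33.0 points/sprint

33.0 points/sprint


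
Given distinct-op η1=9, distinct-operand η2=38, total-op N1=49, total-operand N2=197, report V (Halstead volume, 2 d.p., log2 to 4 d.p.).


Formula: V = N * log2(η), where N = N1 + N2 and η = η1 + η2
η = 9 + 38 = 47
N = 49 + 197 = 246
log2(47) ≈ 5.5546
V = 246 * 5.5546 = 1366.43

1366.43


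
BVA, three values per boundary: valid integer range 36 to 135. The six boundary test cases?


Range: [36, 135]
Boundaries: just below min, min, min+1, max-1, max, just above max
Values: [35, 36, 37, 134, 135, 136]

[35, 36, 37, 134, 135, 136]


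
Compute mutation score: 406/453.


Mutation score = killed / total * 100
Mutation score = 406 / 453 * 100
Mutation score = 89.62%

89.62%


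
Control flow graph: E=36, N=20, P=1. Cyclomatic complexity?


Formula: V(G) = E - N + 2P
V(G) = 36 - 20 + 2*1
V(G) = 16 + 2
V(G) = 18

18


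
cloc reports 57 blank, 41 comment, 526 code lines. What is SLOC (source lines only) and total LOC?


Total LOC = blank + comment + code
Total LOC = 57 + 41 + 526 = 624
SLOC (source only) = code = 526

Total LOC: 624, SLOC: 526


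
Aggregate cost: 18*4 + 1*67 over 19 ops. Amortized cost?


Formula: Amortized cost = Total cost / Operations
Total cost = (18 * 4) + (1 * 67)
Total cost = 72 + 67 = 139
Amortized = 139 / 19 = 7.3158

7.3158


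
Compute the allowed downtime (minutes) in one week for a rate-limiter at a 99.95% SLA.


Formula: allowed downtime = period * (100 - SLA) / 100
Period (week) = 10080 minutes
Unavailability fraction = (100 - 99.95) / 100
Allowed downtime = 10080 * (100 - 99.95) / 100
Allowed downtime = 5.04 minutes

5.04 minutes


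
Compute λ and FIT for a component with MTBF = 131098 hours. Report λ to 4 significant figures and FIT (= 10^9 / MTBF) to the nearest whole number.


Formula: λ = 1 / MTBF; FIT = λ × 1e9 = 1e9 / MTBF
λ = 1 / 131098 ≈ 7.628e-06 failures/hour
FIT = 1e9 / 131098 ≈ 7628 failures per 1e9 hours (nearest whole number)

λ = 7.628e-06 /h, FIT = 7628


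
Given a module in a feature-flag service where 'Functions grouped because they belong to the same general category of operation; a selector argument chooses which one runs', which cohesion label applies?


Reasoning: Grouped by category of activity, not by data or sequence
Type: Logical cohesion

Logical cohesion


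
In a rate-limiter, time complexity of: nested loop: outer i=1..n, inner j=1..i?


Reasoning: triangle: n(n+1)/2 ~ n^2/2
Complexity: O(n^2)

O(n^2)


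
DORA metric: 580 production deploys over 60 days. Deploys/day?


Formula: deployments per day = releases / days
= 580 / 60
= 9.667 deploys/day
(equivalently, 67.67 deploys/week)

9.667 deploys/day


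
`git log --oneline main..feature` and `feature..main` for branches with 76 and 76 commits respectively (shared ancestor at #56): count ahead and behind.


Common ancestor: commit #56
feature commits after divergence: 76 - 56 = 20
main commits after divergence: 76 - 56 = 20
feature is 20 commits ahead of main
main is 20 commits ahead of feature

feature ahead: 20, main ahead: 20


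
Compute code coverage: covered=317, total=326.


Coverage = covered / total * 100
Coverage = 317 / 326 * 100
Coverage = 97.24%

97.24%


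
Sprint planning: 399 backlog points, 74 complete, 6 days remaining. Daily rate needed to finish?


Formula: Required rate = Remaining points / Days left
Remaining = 399 - 74 = 325 points
Required rate = 325 / 6 = 54.17 points/day

54.17 points/day


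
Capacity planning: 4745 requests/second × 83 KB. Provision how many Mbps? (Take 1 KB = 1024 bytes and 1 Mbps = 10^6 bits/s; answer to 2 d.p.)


Formula: Mbps = payload_bytes * RPS * 8 / 1e6
Payload per request = 83 KB = 83 * 1024 = 84992 bytes
Total bytes/sec = 84992 * 4745 = 403287040
Total bits/sec = 403287040 * 8 = 3226296320
Mbps = 3226296320 / 1e6 = 3226.3

3226.3 Mbps


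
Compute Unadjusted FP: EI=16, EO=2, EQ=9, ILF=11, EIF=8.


UFP = EI*4 + EO*5 + EQ*4 + ILF*10 + EIF*7
UFP = 16*4 + 2*5 + 9*4 + 11*10 + 8*7
UFP = 64 + 10 + 36 + 110 + 56
UFP = 276

276


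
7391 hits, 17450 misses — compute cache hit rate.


Formula: hit rate = hits / (hits + misses) * 100
hit rate = 7391 / (7391 + 17450) * 100
hit rate = 7391 / 24841 * 100
hit rate = 29.75%

29.75%


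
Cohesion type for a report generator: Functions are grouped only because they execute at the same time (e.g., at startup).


Reasoning: Related by timing only
Type: Temporal cohesion

Temporal cohesion


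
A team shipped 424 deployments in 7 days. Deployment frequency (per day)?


Formula: deployments per day = releases / days
= 424 / 7
= 60.571 deploys/day
(equivalently, 424.0 deploys/week)

60.571 deploys/day


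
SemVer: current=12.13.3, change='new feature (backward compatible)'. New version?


Current: 12.13.3
Change category: 'new feature (backward compatible)' → minor bump
SemVer rule: minor bump → increment MINOR, reset PATCH to 0 (MAJOR unchanged)
New: 12.14.0

12.14.0


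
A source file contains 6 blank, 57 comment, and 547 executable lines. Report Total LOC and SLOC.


Total LOC = blank + comment + code
Total LOC = 6 + 57 + 547 = 610
SLOC (source only) = code = 547

Total LOC: 610, SLOC: 547


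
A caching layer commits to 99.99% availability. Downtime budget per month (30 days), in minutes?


Formula: allowed downtime = period * (100 - SLA) / 100
Period (month (30 days)) = 43200 minutes
Unavailability fraction = (100 - 99.99) / 100
Allowed downtime = 43200 * (100 - 99.99) / 100
Allowed downtime = 4.32 minutes

4.32 minutes


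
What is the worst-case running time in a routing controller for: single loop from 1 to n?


Reasoning: one pass through n items
Complexity: O(n)

O(n)


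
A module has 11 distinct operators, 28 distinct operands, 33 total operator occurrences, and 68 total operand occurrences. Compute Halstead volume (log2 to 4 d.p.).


Formula: V = N * log2(η), where N = N1 + N2 and η = η1 + η2
η = 11 + 28 = 39
N = 33 + 68 = 101
log2(39) ≈ 5.2854
V = 101 * 5.2854 = 533.83

533.83


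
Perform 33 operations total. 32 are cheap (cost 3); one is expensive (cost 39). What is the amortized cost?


Formula: Amortized cost = Total cost / Operations
Total cost = (32 * 3) + (1 * 39)
Total cost = 96 + 39 = 135
Amortized = 135 / 33 = 4.0909

4.0909


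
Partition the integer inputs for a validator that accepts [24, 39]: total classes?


Valid range: [24, 39]
Class 1: x < 24 — invalid
Class 2: 24 ≤ x ≤ 39 — valid
Class 3: x > 39 — invalid
Total equivalence classes: 3

3 equivalence classes


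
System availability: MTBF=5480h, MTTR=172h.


Availability = MTBF / (MTBF + MTTR)
Availability = 5480 / (5480 + 172)
Availability = 5480 / 5652
Availability = 96.9568%

96.9568%


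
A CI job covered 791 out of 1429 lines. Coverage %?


Coverage = covered / total * 100
Coverage = 791 / 1429 * 100
Coverage = 55.35%

55.35%


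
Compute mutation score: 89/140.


Mutation score = killed / total * 100
Mutation score = 89 / 140 * 100
Mutation score = 63.57%

63.57%


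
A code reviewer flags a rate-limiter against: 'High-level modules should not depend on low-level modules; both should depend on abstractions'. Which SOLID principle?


This describes the Dependency Inversion Principle (DIP)

Dependency Inversion Principle (DIP)


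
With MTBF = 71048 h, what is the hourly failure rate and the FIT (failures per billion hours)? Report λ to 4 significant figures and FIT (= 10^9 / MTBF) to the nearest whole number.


Formula: λ = 1 / MTBF; FIT = λ × 1e9 = 1e9 / MTBF
λ = 1 / 71048 ≈ 1.407e-05 failures/hour
FIT = 1e9 / 71048 ≈ 14075 failures per 1e9 hours (nearest whole number)

λ = 1.407e-05 /h, FIT = 14075


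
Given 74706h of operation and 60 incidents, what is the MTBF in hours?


Formula: MTBF = Total operating time / Number of failures
MTBF = 74706 / 60
MTBF = 1245.1 hours

1245.1 hours


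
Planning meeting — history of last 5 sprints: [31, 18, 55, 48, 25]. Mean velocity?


Formula: Avg velocity = Total points / Number of sprints
Points: [31, 18, 55, 48, 25]
Sum = 31 + 18 + 55 + 48 + 25 = 177
Avg velocity = 177 / 5 = 35.4 points/sprint

35.4 points/sprint


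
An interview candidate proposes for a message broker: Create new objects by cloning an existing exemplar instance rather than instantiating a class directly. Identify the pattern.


This matches the Prototype pattern

Prototype


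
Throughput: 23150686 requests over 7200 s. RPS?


Formula: throughput = requests / seconds
throughput = 23150686 / 7200
throughput = 3215.37 requests/second

3215.37 requests/second


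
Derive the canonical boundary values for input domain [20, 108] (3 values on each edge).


Range: [20, 108]
Boundaries: just below min, min, min+1, max-1, max, just above max
Values: [19, 20, 21, 107, 108, 109]

[19, 20, 21, 107, 108, 109]


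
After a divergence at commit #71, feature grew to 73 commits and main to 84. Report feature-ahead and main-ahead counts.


Common ancestor: commit #71
feature commits after divergence: 73 - 71 = 2
main commits after divergence: 84 - 71 = 13
feature is 2 commits ahead of main
main is 13 commits ahead of feature

feature ahead: 2, main ahead: 13


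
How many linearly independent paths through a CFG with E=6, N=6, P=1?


Formula: V(G) = E - N + 2P
V(G) = 6 - 6 + 2*1
V(G) = 0 + 2
V(G) = 2

2


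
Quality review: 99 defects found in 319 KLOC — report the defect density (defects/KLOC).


Defect density = defects / KLOC
Defect density = 99 / 319
Defect density = 0.31 defects/KLOC

0.31 defects/KLOC


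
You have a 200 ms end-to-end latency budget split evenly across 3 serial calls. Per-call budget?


Formula: per_stage = total_budget / stages
per_stage = 200 / 3
per_stage = 66.67 ms

66.67 ms


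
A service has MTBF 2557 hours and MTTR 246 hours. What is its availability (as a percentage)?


Availability = MTBF / (MTBF + MTTR)
Availability = 2557 / (2557 + 246)
Availability = 2557 / 2803
Availability = 91.2237%

91.2237%


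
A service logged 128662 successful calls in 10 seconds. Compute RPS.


Formula: throughput = requests / seconds
throughput = 128662 / 10
throughput = 12866.2 requests/second

12866.2 requests/second


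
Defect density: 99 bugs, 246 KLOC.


Defect density = defects / KLOC
Defect density = 99 / 246
Defect density = 0.402 defects/KLOC

0.402 defects/KLOC


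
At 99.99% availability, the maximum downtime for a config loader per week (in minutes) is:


Formula: allowed downtime = period * (100 - SLA) / 100
Period (week) = 10080 minutes
Unavailability fraction = (100 - 99.99) / 100
Allowed downtime = 10080 * (100 - 99.99) / 100
Allowed downtime = 1.008 minutes

1.008 minutes


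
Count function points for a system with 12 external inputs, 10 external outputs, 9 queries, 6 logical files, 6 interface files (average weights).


UFP = EI*4 + EO*5 + EQ*4 + ILF*10 + EIF*7
UFP = 12*4 + 10*5 + 9*4 + 6*10 + 6*7
UFP = 48 + 50 + 36 + 60 + 42
UFP = 236

236


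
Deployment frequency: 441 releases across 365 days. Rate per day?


Formula: deployments per day = releases / days
= 441 / 365
= 1.208 deploys/day
(equivalently, 8.46 deploys/week)

1.208 deploys/day


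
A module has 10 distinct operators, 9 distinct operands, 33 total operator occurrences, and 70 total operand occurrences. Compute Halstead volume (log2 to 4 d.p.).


Formula: V = N * log2(η), where N = N1 + N2 and η = η1 + η2
η = 10 + 9 = 19
N = 33 + 70 = 103
log2(19) ≈ 4.2479
V = 103 * 4.2479 = 437.53

437.53


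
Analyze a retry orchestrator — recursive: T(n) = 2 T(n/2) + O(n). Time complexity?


Reasoning: master theorem case 2 (merge-sort recurrence)
Complexity: O(n log n)

O(n log n)


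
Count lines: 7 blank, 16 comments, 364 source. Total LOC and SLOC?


Total LOC = blank + comment + code
Total LOC = 7 + 16 + 364 = 387
SLOC (source only) = code = 364

Total LOC: 387, SLOC: 364


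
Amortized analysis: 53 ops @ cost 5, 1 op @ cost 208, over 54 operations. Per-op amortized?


Formula: Amortized cost = Total cost / Operations
Total cost = (53 * 5) + (1 * 208)
Total cost = 265 + 208 = 473
Amortized = 473 / 54 = 8.7593

8.7593


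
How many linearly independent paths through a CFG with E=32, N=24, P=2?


Formula: V(G) = E - N + 2P
V(G) = 32 - 24 + 2*2
V(G) = 8 + 4
V(G) = 12

12


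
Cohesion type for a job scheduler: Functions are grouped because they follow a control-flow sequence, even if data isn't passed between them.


Reasoning: Grouped by order of execution within a routine, not by data flow
Type: Procedural cohesion

Procedural cohesion


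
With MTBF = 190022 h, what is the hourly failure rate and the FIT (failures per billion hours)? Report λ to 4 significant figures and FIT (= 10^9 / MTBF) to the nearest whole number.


Formula: λ = 1 / MTBF; FIT = λ × 1e9 = 1e9 / MTBF
λ = 1 / 190022 ≈ 5.263e-06 failures/hour
FIT = 1e9 / 190022 ≈ 5263 failures per 1e9 hours (nearest whole number)

λ = 5.263e-06 /h, FIT = 5263


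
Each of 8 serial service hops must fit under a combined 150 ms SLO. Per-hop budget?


Formula: per_stage = total_budget / stages
per_stage = 150 / 8
per_stage = 18.75 ms

18.75 ms


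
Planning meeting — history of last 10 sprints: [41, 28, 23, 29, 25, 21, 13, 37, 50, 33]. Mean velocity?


Formula: Avg velocity = Total points / Number of sprints
Points: [41, 28, 23, 29, 25, 21, 13, 37, 50, 33]
Sum = 41 + 28 + 23 + 29 + 25 + 21 + 13 + 37 + 50 + 33 = 300
Avg velocity = 300 / 10 = 30.0 points/sprint

30.0 points/sprint


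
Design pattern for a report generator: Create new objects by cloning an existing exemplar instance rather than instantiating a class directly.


This matches the Prototype pattern

Prototype


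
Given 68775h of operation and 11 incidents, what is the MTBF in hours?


Formula: MTBF = Total operating time / Number of failures
MTBF = 68775 / 11
MTBF = 6252.27 hours

6252.27 hours


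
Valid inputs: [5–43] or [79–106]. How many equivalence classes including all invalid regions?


Valid ranges: [5,43] and [79,106]
Class 1: x < 5 — invalid
Class 2: 5 ≤ x ≤ 43 — valid
Class 3: 43 < x < 79 — invalid (gap between ranges)
Class 4: 79 ≤ x ≤ 106 — valid
Class 5: x > 106 — invalid
Total equivalence classes: 5

5 equivalence classes


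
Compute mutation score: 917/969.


Mutation score = killed / total * 100
Mutation score = 917 / 969 * 100
Mutation score = 94.63%

94.63%


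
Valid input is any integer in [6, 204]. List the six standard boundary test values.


Range: [6, 204]
Boundaries: just below min, min, min+1, max-1, max, just above max
Values: [5, 6, 7, 203, 204, 205]

[5, 6, 7, 203, 204, 205]


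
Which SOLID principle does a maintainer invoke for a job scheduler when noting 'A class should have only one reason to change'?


This describes the Single Responsibility Principle (SRP)

Single Responsibility Principle (SRP)


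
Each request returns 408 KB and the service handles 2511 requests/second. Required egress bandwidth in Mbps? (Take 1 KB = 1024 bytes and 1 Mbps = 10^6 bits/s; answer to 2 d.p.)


Formula: Mbps = payload_bytes * RPS * 8 / 1e6
Payload per request = 408 KB = 408 * 1024 = 417792 bytes
Total bytes/sec = 417792 * 2511 = 1049075712
Total bits/sec = 1049075712 * 8 = 8392605696
Mbps = 8392605696 / 1e6 = 8392.61

8392.61 Mbps


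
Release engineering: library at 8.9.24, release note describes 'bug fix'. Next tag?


Current: 8.9.24
Change category: 'bug fix' → patch bump
SemVer rule: patch bump → increment PATCH (MAJOR and MINOR unchanged)
New: 8.9.25

8.9.25


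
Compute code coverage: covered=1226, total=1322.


Coverage = covered / total * 100
Coverage = 1226 / 1322 * 100
Coverage = 92.74%

92.74%


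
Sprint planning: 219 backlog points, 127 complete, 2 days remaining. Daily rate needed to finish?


Formula: Required rate = Remaining points / Days left
Remaining = 219 - 127 = 92 points
Required rate = 92 / 2 = 46.0 points/day

46.0 points/day


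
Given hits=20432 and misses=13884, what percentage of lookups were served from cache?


Formula: hit rate = hits / (hits + misses) * 100
hit rate = 20432 / (20432 + 13884) * 100
hit rate = 20432 / 34316 * 100
hit rate = 59.54%

59.54%


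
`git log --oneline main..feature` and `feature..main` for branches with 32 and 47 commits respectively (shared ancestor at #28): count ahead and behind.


Common ancestor: commit #28
feature commits after divergence: 32 - 28 = 4
main commits after divergence: 47 - 28 = 19
feature is 4 commits ahead of main
main is 19 commits ahead of feature

feature ahead: 4, main ahead: 19


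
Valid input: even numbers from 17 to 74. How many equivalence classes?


Constraint: even integers in [17, 74]
Class 1: x < 17 — out-of-range invalid
Class 2: x in [17,74] but odd — wrong type invalid
Class 3: x in [17,74] and even — valid
Class 4: x > 74 — out-of-range invalid
Total equivalence classes: 4

4 equivalence classes


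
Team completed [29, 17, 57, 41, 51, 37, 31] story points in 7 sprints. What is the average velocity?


Formula: Avg velocity = Total points / Number of sprints
Points: [29, 17, 57, 41, 51, 37, 31]
Sum = 29 + 17 + 57 + 41 + 51 + 37 + 31 = 263
Avg velocity = 263 / 7 = 37.57 points/sprint

37.57 points/sprint


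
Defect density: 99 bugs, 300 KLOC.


Defect density = defects / KLOC
Defect density = 99 / 300
Defect density = 0.33 defects/KLOC

0.33 defects/KLOC


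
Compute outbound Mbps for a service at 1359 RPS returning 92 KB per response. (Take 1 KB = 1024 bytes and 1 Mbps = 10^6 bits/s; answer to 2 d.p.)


Formula: Mbps = payload_bytes * RPS * 8 / 1e6
Payload per request = 92 KB = 92 * 1024 = 94208 bytes
Total bytes/sec = 94208 * 1359 = 128028672
Total bits/sec = 128028672 * 8 = 1024229376
Mbps = 1024229376 / 1e6 = 1024.23

1024.23 Mbps


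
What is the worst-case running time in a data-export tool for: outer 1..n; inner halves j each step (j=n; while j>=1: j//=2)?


Reasoning: n times log n
Complexity: O(n log n)

O(n log n)


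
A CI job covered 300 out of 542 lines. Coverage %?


Coverage = covered / total * 100
Coverage = 300 / 542 * 100
Coverage = 55.35%

55.35%


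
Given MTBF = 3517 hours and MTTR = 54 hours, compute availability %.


Availability = MTBF / (MTBF + MTTR)
Availability = 3517 / (3517 + 54)
Availability = 3517 / 3571
Availability = 98.4878%

98.4878%


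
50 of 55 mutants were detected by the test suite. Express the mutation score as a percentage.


Mutation score = killed / total * 100
Mutation score = 50 / 55 * 100
Mutation score = 90.91%

90.91%


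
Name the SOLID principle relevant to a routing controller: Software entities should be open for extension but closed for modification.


This describes the Open/Closed Principle (OCP)

Open/Closed Principle (OCP)


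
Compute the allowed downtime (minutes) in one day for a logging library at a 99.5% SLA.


Formula: allowed downtime = period * (100 - SLA) / 100
Period (day) = 1440 minutes
Unavailability fraction = (100 - 99.5) / 100
Allowed downtime = 1440 * (100 - 99.5) / 100
Allowed downtime = 7.2 minutes

7.2 minutes


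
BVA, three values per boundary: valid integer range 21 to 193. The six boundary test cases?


Range: [21, 193]
Boundaries: just below min, min, min+1, max-1, max, just above max
Values: [20, 21, 22, 192, 193, 194]

[20, 21, 22, 192, 193, 194]


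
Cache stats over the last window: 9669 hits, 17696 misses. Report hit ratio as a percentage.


Formula: hit rate = hits / (hits + misses) * 100
hit rate = 9669 / (9669 + 17696) * 100
hit rate = 9669 / 27365 * 100
hit rate = 35.33%

35.33%


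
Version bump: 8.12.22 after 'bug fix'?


Current: 8.12.22
Change category: 'bug fix' → patch bump
SemVer rule: patch bump → increment PATCH (MAJOR and MINOR unchanged)
New: 8.12.23

8.12.23


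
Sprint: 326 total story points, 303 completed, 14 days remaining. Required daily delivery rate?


Formula: Required rate = Remaining points / Days left
Remaining = 326 - 303 = 23 points
Required rate = 23 / 14 = 1.64 points/day

1.64 points/day


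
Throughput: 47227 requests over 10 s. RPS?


Formula: throughput = requests / seconds
throughput = 47227 / 10
throughput = 4722.7 requests/second

4722.7 requests/second


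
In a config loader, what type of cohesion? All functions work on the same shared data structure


Reasoning: Functions share data
Type: Communicational cohesion

Communicational cohesion


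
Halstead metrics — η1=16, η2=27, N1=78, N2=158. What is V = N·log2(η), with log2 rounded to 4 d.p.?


Formula: V = N * log2(η), where N = N1 + N2 and η = η1 + η2
η = 16 + 27 = 43
N = 78 + 158 = 236
log2(43) ≈ 5.4263
V = 236 * 5.4263 = 1280.61

1280.61


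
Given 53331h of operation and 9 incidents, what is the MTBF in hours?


Formula: MTBF = Total operating time / Number of failures
MTBF = 53331 / 9
MTBF = 5925.67 hours

5925.67 hours


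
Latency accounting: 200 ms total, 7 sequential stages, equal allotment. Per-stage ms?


Formula: per_stage = total_budget / stages
per_stage = 200 / 7
per_stage = 28.57 ms

28.57 ms


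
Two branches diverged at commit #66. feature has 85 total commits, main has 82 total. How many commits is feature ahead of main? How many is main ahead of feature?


Common ancestor: commit #66
feature commits after divergence: 85 - 66 = 19
main commits after divergence: 82 - 66 = 16
feature is 19 commits ahead of main
main is 16 commits ahead of feature

feature ahead: 19, main ahead: 16


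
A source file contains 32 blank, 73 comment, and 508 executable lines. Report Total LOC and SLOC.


Total LOC = blank + comment + code
Total LOC = 32 + 73 + 508 = 613
SLOC (source only) = code = 508

Total LOC: 613, SLOC: 508


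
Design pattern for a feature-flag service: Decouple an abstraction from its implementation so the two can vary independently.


This matches the Bridge pattern

Bridge


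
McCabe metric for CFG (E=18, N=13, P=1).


Formula: V(G) = E - N + 2P
V(G) = 18 - 13 + 2*1
V(G) = 5 + 2
V(G) = 7

7


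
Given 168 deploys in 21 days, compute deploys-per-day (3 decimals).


Formula: deployments per day = releases / days
= 168 / 21
= 8.0 deploys/day
(equivalently, 56.0 deploys/week)

8.0 deploys/day


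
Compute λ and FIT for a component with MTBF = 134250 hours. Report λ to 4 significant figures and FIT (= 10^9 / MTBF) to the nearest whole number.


Formula: λ = 1 / MTBF; FIT = λ × 1e9 = 1e9 / MTBF
λ = 1 / 134250 ≈ 7.449e-06 failures/hour
FIT = 1e9 / 134250 ≈ 7449 failures per 1e9 hours (nearest whole number)

λ = 7.449e-06 /h, FIT = 7449


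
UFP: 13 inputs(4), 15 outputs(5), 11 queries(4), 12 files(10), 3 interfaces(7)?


UFP = EI*4 + EO*5 + EQ*4 + ILF*10 + EIF*7
UFP = 13*4 + 15*5 + 11*4 + 12*10 + 3*7
UFP = 52 + 75 + 44 + 120 + 21
UFP = 312

312


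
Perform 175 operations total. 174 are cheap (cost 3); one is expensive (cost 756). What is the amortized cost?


Formula: Amortized cost = Total cost / Operations
Total cost = (174 * 3) + (1 * 756)
Total cost = 522 + 756 = 1278
Amortized = 1278 / 175 = 7.3029

7.3029


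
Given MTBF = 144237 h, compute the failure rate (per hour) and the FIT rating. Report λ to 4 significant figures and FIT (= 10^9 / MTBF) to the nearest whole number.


Formula: λ = 1 / MTBF; FIT = λ × 1e9 = 1e9 / MTBF
λ = 1 / 144237 ≈ 6.933e-06 failures/hour
FIT = 1e9 / 144237 ≈ 6933 failures per 1e9 hours (nearest whole number)

λ = 6.933e-06 /h, FIT = 6933


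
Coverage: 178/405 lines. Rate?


Coverage = covered / total * 100
Coverage = 178 / 405 * 100
Coverage = 43.95%

43.95%


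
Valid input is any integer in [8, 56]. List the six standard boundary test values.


Range: [8, 56]
Boundaries: just below min, min, min+1, max-1, max, just above max
Values: [7, 8, 9, 55, 56, 57]

[7, 8, 9, 55, 56, 57]


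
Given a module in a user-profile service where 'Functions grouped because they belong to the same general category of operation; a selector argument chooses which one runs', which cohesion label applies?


Reasoning: Grouped by category of activity, not by data or sequence
Type: Logical cohesion

Logical cohesion


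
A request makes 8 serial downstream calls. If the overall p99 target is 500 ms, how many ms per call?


Formula: per_stage = total_budget / stages
per_stage = 500 / 8
per_stage = 62.5 ms

62.5 ms


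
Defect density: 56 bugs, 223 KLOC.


Defect density = defects / KLOC
Defect density = 56 / 223
Defect density = 0.251 defects/KLOC

0.251 defects/KLOC


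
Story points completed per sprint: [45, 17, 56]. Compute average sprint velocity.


Formula: Avg velocity = Total points / Number of sprints
Points: [45, 17, 56]
Sum = 45 + 17 + 56 = 118
Avg velocity = 118 / 3 = 39.33 points/sprint

39.33 points/sprint


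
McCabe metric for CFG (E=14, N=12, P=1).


Formula: V(G) = E - N + 2P
V(G) = 14 - 12 + 2*1
V(G) = 2 + 2
V(G) = 4

4


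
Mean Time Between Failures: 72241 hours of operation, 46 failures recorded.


Formula: MTBF = Total operating time / Number of failures
MTBF = 72241 / 46
MTBF = 1570.46 hours

1570.46 hours


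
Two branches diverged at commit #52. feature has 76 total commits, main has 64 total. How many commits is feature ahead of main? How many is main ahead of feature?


Common ancestor: commit #52
feature commits after divergence: 76 - 52 = 24
main commits after divergence: 64 - 52 = 12
feature is 24 commits ahead of main
main is 12 commits ahead of feature

feature ahead: 24, main ahead: 12


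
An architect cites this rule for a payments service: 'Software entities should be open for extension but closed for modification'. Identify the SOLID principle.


This describes the Open/Closed Principle (OCP)

Open/Closed Principle (OCP)


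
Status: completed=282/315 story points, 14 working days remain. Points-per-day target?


Formula: Required rate = Remaining points / Days left
Remaining = 315 - 282 = 33 points
Required rate = 33 / 14 = 2.36 points/day

2.36 points/day


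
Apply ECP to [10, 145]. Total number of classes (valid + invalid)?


Valid range: [10, 145]
Class 1: x < 10 — invalid
Class 2: 10 ≤ x ≤ 145 — valid
Class 3: x > 145 — invalid
Total equivalence classes: 3

3 equivalence classes


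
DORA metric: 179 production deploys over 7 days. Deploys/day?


Formula: deployments per day = releases / days
= 179 / 7
= 25.571 deploys/day
(equivalently, 179.0 deploys/week)

25.571 deploys/day


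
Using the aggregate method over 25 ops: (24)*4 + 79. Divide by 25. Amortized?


Formula: Amortized cost = Total cost / Operations
Total cost = (24 * 4) + (1 * 79)
Total cost = 96 + 79 = 175
Amortized = 175 / 25 = 7.0

7.0


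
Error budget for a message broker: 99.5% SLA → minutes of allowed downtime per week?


Formula: allowed downtime = period * (100 - SLA) / 100
Period (week) = 10080 minutes
Unavailability fraction = (100 - 99.5) / 100
Allowed downtime = 10080 * (100 - 99.5) / 100
Allowed downtime = 50.4 minutes

50.4 minutes


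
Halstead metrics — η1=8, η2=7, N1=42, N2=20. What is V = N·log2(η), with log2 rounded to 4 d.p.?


Formula: V = N * log2(η), where N = N1 + N2 and η = η1 + η2
η = 8 + 7 = 15
N = 42 + 20 = 62
log2(15) ≈ 3.9069
V = 62 * 3.9069 = 242.23

242.23


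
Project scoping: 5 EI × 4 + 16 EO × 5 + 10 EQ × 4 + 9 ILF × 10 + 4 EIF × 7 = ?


UFP = EI*4 + EO*5 + EQ*4 + ILF*10 + EIF*7
UFP = 5*4 + 16*5 + 10*4 + 9*10 + 4*7
UFP = 20 + 80 + 40 + 90 + 28
UFP = 258

258


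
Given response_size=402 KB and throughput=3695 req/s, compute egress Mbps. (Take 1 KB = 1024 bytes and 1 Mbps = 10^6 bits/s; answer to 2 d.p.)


Formula: Mbps = payload_bytes * RPS * 8 / 1e6
Payload per request = 402 KB = 402 * 1024 = 411648 bytes
Total bytes/sec = 411648 * 3695 = 1521039360
Total bits/sec = 1521039360 * 8 = 12168314880
Mbps = 12168314880 / 1e6 = 12168.31

12168.31 Mbps


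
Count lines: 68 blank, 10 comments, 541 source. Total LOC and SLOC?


Total LOC = blank + comment + code
Total LOC = 68 + 10 + 541 = 619
SLOC (source only) = code = 541

Total LOC: 619, SLOC: 541


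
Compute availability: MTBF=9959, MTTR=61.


Availability = MTBF / (MTBF + MTTR)
Availability = 9959 / (9959 + 61)
Availability = 9959 / 10020
Availability = 99.3912%

99.3912%


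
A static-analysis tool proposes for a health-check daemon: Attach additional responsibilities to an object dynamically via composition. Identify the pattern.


This matches the Decorator pattern

Decorator


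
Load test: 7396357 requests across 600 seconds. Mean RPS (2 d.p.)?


Formula: throughput = requests / seconds
throughput = 7396357 / 600
throughput = 12327.26 requests/second

12327.26 requests/second


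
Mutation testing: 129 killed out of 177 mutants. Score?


Mutation score = killed / total * 100
Mutation score = 129 / 177 * 100
Mutation score = 72.88%

72.88%


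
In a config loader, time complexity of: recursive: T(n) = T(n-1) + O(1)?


Reasoning: linear recursion with constant work per frame
Complexity: O(n)

O(n)


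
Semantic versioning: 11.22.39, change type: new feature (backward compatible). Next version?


Current: 11.22.39
Change category: 'new feature (backward compatible)' → minor bump
SemVer rule: minor bump → increment MINOR, reset PATCH to 0 (MAJOR unchanged)
New: 11.23.0

11.23.0


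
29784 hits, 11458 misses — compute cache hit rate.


Formula: hit rate = hits / (hits + misses) * 100
hit rate = 29784 / (29784 + 11458) * 100
hit rate = 29784 / 41242 * 100
hit rate = 72.22%

72.22%


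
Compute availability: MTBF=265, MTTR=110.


Availability = MTBF / (MTBF + MTTR)
Availability = 265 / (265 + 110)
Availability = 265 / 375
Availability = 70.6667%

70.6667%


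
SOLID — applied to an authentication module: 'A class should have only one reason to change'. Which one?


This describes the Single Responsibility Principle (SRP)

Single Responsibility Principle (SRP)


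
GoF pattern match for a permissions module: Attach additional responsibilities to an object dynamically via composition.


This matches the Decorator pattern

Decorator


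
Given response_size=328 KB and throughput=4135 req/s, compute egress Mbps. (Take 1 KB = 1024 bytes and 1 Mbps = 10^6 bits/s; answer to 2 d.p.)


Formula: Mbps = payload_bytes * RPS * 8 / 1e6
Payload per request = 328 KB = 328 * 1024 = 335872 bytes
Total bytes/sec = 335872 * 4135 = 1388830720
Total bits/sec = 1388830720 * 8 = 11110645760
Mbps = 11110645760 / 1e6 = 11110.65

11110.65 Mbps


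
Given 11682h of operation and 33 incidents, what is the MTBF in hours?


Formula: MTBF = Total operating time / Number of failures
MTBF = 11682 / 33
MTBF = 354.0 hours

354.0 hours


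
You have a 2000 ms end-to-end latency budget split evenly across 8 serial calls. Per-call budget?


Formula: per_stage = total_budget / stages
per_stage = 2000 / 8
per_stage = 250.0 ms

250.0 ms


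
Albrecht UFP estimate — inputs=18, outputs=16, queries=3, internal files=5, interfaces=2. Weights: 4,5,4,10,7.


UFP = EI*4 + EO*5 + EQ*4 + ILF*10 + EIF*7
UFP = 18*4 + 16*5 + 3*4 + 5*10 + 2*7
UFP = 72 + 80 + 12 + 50 + 14
UFP = 228

228


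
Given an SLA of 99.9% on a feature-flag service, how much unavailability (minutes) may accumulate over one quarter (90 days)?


Formula: allowed downtime = period * (100 - SLA) / 100
Period (quarter (90 days)) = 129600 minutes
Unavailability fraction = (100 - 99.9) / 100
Allowed downtime = 129600 * (100 - 99.9) / 100
Allowed downtime = 129.6 minutes

129.6 minutes


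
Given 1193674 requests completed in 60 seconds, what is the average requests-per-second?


Formula: throughput = requests / seconds
throughput = 1193674 / 60
throughput = 19894.57 requests/second

19894.57 requests/second


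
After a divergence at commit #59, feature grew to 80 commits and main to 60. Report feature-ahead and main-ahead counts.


Common ancestor: commit #59
feature commits after divergence: 80 - 59 = 21
main commits after divergence: 60 - 59 = 1
feature is 21 commits ahead of main
main is 1 commits ahead of feature

feature ahead: 21, main ahead: 1


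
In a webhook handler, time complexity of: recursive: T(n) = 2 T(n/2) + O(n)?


Reasoning: master theorem case 2 (merge-sort recurrence)
Complexity: O(n log n)

O(n log n)


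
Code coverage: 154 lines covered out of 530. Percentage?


Coverage = covered / total * 100
Coverage = 154 / 530 * 100
Coverage = 29.06%

29.06%


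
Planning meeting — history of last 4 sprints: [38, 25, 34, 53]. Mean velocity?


Formula: Avg velocity = Total points / Number of sprints
Points: [38, 25, 34, 53]
Sum = 38 + 25 + 34 + 53 = 150
Avg velocity = 150 / 4 = 37.5 points/sprint

37.5 points/sprint


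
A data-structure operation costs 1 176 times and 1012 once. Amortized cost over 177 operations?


Formula: Amortized cost = Total cost / Operations
Total cost = (176 * 1) + (1 * 1012)
Total cost = 176 + 1012 = 1188
Amortized = 1188 / 177 = 6.7119

6.7119


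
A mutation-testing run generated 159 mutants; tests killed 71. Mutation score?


Mutation score = killed / total * 100
Mutation score = 71 / 159 * 100
Mutation score = 44.65%

44.65%


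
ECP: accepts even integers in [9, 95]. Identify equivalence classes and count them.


Constraint: even integers in [9, 95]
Class 1: x < 9 — out-of-range invalid
Class 2: x in [9,95] but odd — wrong type invalid
Class 3: x in [9,95] and even — valid
Class 4: x > 95 — out-of-range invalid
Total equivalence classes: 4

4 equivalence classes


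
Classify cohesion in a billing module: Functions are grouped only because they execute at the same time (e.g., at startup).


Reasoning: Related by timing only
Type: Temporal cohesion

Temporal cohesion


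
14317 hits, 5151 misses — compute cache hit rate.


Formula: hit rate = hits / (hits + misses) * 100
hit rate = 14317 / (14317 + 5151) * 100
hit rate = 14317 / 19468 * 100
hit rate = 73.54%

73.54%


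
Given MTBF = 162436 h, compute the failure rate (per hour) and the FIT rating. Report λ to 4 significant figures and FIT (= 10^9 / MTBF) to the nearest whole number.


Formula: λ = 1 / MTBF; FIT = λ × 1e9 = 1e9 / MTBF
λ = 1 / 162436 ≈ 6.156e-06 failures/hour
FIT = 1e9 / 162436 ≈ 6156 failures per 1e9 hours (nearest whole number)

λ = 6.156e-06 /h, FIT = 6156


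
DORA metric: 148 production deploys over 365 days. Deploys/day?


Formula: deployments per day = releases / days
= 148 / 365
= 0.405 deploys/day
(equivalently, 2.84 deploys/week)

0.405 deploys/day


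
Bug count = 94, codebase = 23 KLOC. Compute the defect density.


Defect density = defects / KLOC
Defect density = 94 / 23
Defect density = 4.087 defects/KLOC

4.087 defects/KLOC


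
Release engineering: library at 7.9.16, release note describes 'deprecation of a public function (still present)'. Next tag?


Current: 7.9.16
Change category: 'deprecation of a public function (still present)' → minor bump
SemVer rule: minor bump → increment MINOR, reset PATCH to 0 (MAJOR unchanged)
New: 7.10.0

7.10.0


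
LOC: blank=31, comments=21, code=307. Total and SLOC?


Total LOC = blank + comment + code
Total LOC = 31 + 21 + 307 = 359
SLOC (source only) = code = 307

Total LOC: 359, SLOC: 307


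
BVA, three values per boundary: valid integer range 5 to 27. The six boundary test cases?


Range: [5, 27]
Boundaries: just below min, min, min+1, max-1, max, just above max
Values: [4, 5, 6, 26, 27, 28]

[4, 5, 6, 26, 27, 28]


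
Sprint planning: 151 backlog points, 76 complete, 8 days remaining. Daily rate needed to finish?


Formula: Required rate = Remaining points / Days left
Remaining = 151 - 76 = 75 points
Required rate = 75 / 8 = 9.38 points/day

9.38 points/day


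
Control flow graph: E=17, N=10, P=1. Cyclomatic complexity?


Formula: V(G) = E - N + 2P
V(G) = 17 - 10 + 2*1
V(G) = 7 + 2
V(G) = 9

9


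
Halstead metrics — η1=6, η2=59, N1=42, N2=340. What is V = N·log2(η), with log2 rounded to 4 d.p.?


Formula: V = N * log2(η), where N = N1 + N2 and η = η1 + η2
η = 6 + 59 = 65
N = 42 + 340 = 382
log2(65) ≈ 6.0224
V = 382 * 6.0224 = 2300.56

2300.56
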